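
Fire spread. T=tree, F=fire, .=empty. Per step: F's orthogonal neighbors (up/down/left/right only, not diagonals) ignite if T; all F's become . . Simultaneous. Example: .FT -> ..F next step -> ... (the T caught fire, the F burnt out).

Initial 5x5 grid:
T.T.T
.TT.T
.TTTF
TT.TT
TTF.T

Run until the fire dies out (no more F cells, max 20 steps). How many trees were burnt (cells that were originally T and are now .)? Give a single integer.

Answer: 15

Derivation:
Step 1: +4 fires, +2 burnt (F count now 4)
Step 2: +6 fires, +4 burnt (F count now 6)
Step 3: +3 fires, +6 burnt (F count now 3)
Step 4: +2 fires, +3 burnt (F count now 2)
Step 5: +0 fires, +2 burnt (F count now 0)
Fire out after step 5
Initially T: 16, now '.': 24
Total burnt (originally-T cells now '.'): 15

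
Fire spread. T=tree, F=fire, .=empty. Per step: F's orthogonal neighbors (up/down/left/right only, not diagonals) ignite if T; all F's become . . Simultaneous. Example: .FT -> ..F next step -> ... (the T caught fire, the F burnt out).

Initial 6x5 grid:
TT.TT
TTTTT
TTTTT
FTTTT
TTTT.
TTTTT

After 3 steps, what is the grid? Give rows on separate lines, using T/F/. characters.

Step 1: 3 trees catch fire, 1 burn out
  TT.TT
  TTTTT
  FTTTT
  .FTTT
  FTTT.
  TTTTT
Step 2: 5 trees catch fire, 3 burn out
  TT.TT
  FTTTT
  .FTTT
  ..FTT
  .FTT.
  FTTTT
Step 3: 6 trees catch fire, 5 burn out
  FT.TT
  .FTTT
  ..FTT
  ...FT
  ..FT.
  .FTTT

FT.TT
.FTTT
..FTT
...FT
..FT.
.FTTT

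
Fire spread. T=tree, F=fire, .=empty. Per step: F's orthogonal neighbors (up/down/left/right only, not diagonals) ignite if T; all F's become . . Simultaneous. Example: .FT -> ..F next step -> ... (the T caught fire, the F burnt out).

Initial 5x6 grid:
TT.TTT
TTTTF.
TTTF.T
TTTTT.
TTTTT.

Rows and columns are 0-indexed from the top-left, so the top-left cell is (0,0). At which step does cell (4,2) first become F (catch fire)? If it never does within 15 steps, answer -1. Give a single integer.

Step 1: cell (4,2)='T' (+4 fires, +2 burnt)
Step 2: cell (4,2)='T' (+7 fires, +4 burnt)
Step 3: cell (4,2)='F' (+5 fires, +7 burnt)
  -> target ignites at step 3
Step 4: cell (4,2)='.' (+4 fires, +5 burnt)
Step 5: cell (4,2)='.' (+2 fires, +4 burnt)
Step 6: cell (4,2)='.' (+0 fires, +2 burnt)
  fire out at step 6

3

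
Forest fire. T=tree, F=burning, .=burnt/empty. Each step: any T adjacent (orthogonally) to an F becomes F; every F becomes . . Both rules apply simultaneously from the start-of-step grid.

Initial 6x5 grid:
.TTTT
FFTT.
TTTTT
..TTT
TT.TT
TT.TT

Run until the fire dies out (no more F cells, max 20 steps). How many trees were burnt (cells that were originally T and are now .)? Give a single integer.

Answer: 18

Derivation:
Step 1: +4 fires, +2 burnt (F count now 4)
Step 2: +3 fires, +4 burnt (F count now 3)
Step 3: +3 fires, +3 burnt (F count now 3)
Step 4: +3 fires, +3 burnt (F count now 3)
Step 5: +2 fires, +3 burnt (F count now 2)
Step 6: +2 fires, +2 burnt (F count now 2)
Step 7: +1 fires, +2 burnt (F count now 1)
Step 8: +0 fires, +1 burnt (F count now 0)
Fire out after step 8
Initially T: 22, now '.': 26
Total burnt (originally-T cells now '.'): 18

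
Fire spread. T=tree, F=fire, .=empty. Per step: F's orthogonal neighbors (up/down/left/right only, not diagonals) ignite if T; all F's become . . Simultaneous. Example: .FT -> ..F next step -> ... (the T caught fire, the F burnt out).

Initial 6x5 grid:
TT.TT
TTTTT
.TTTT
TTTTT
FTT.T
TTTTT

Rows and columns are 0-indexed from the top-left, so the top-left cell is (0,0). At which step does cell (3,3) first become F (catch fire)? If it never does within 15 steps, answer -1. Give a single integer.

Step 1: cell (3,3)='T' (+3 fires, +1 burnt)
Step 2: cell (3,3)='T' (+3 fires, +3 burnt)
Step 3: cell (3,3)='T' (+3 fires, +3 burnt)
Step 4: cell (3,3)='F' (+4 fires, +3 burnt)
  -> target ignites at step 4
Step 5: cell (3,3)='.' (+6 fires, +4 burnt)
Step 6: cell (3,3)='.' (+4 fires, +6 burnt)
Step 7: cell (3,3)='.' (+2 fires, +4 burnt)
Step 8: cell (3,3)='.' (+1 fires, +2 burnt)
Step 9: cell (3,3)='.' (+0 fires, +1 burnt)
  fire out at step 9

4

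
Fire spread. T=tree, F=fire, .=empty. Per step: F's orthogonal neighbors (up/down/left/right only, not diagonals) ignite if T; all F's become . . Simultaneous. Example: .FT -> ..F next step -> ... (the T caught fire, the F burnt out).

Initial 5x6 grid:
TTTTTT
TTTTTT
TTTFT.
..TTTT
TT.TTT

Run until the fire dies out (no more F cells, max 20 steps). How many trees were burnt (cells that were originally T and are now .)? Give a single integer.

Step 1: +4 fires, +1 burnt (F count now 4)
Step 2: +7 fires, +4 burnt (F count now 7)
Step 3: +7 fires, +7 burnt (F count now 7)
Step 4: +4 fires, +7 burnt (F count now 4)
Step 5: +1 fires, +4 burnt (F count now 1)
Step 6: +0 fires, +1 burnt (F count now 0)
Fire out after step 6
Initially T: 25, now '.': 28
Total burnt (originally-T cells now '.'): 23

Answer: 23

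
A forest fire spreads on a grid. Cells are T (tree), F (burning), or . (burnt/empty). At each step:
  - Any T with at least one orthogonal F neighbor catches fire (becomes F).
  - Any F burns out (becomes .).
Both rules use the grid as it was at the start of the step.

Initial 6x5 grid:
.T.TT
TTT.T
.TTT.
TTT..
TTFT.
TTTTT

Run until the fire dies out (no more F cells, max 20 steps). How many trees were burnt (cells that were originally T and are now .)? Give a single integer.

Answer: 18

Derivation:
Step 1: +4 fires, +1 burnt (F count now 4)
Step 2: +5 fires, +4 burnt (F count now 5)
Step 3: +6 fires, +5 burnt (F count now 6)
Step 4: +1 fires, +6 burnt (F count now 1)
Step 5: +2 fires, +1 burnt (F count now 2)
Step 6: +0 fires, +2 burnt (F count now 0)
Fire out after step 6
Initially T: 21, now '.': 27
Total burnt (originally-T cells now '.'): 18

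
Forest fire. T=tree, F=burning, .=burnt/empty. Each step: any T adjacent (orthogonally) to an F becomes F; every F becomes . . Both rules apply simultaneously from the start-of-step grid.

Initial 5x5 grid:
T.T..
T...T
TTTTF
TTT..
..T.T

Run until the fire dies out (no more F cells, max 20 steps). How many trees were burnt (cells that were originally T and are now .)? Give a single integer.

Step 1: +2 fires, +1 burnt (F count now 2)
Step 2: +1 fires, +2 burnt (F count now 1)
Step 3: +2 fires, +1 burnt (F count now 2)
Step 4: +3 fires, +2 burnt (F count now 3)
Step 5: +2 fires, +3 burnt (F count now 2)
Step 6: +1 fires, +2 burnt (F count now 1)
Step 7: +0 fires, +1 burnt (F count now 0)
Fire out after step 7
Initially T: 13, now '.': 23
Total burnt (originally-T cells now '.'): 11

Answer: 11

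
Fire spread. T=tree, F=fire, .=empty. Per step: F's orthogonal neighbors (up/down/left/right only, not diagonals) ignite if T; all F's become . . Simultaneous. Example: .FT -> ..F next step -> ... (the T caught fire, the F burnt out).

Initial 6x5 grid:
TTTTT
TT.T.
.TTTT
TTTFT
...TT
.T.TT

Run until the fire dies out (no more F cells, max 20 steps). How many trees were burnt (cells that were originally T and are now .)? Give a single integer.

Step 1: +4 fires, +1 burnt (F count now 4)
Step 2: +6 fires, +4 burnt (F count now 6)
Step 3: +4 fires, +6 burnt (F count now 4)
Step 4: +3 fires, +4 burnt (F count now 3)
Step 5: +2 fires, +3 burnt (F count now 2)
Step 6: +1 fires, +2 burnt (F count now 1)
Step 7: +0 fires, +1 burnt (F count now 0)
Fire out after step 7
Initially T: 21, now '.': 29
Total burnt (originally-T cells now '.'): 20

Answer: 20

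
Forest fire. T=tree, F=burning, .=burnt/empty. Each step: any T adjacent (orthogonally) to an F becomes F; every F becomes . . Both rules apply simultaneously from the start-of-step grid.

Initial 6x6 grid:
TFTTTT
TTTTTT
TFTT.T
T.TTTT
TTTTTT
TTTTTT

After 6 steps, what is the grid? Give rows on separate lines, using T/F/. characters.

Step 1: 5 trees catch fire, 2 burn out
  F.FTTT
  TFTTTT
  F.FT.T
  T.TTTT
  TTTTTT
  TTTTTT
Step 2: 6 trees catch fire, 5 burn out
  ...FTT
  F.FTTT
  ...F.T
  F.FTTT
  TTTTTT
  TTTTTT
Step 3: 5 trees catch fire, 6 burn out
  ....FT
  ...FTT
  .....T
  ...FTT
  FTFTTT
  TTTTTT
Step 4: 7 trees catch fire, 5 burn out
  .....F
  ....FT
  .....T
  ....FT
  .F.FTT
  FTFTTT
Step 5: 5 trees catch fire, 7 burn out
  ......
  .....F
  .....T
  .....F
  ....FT
  .F.FTT
Step 6: 3 trees catch fire, 5 burn out
  ......
  ......
  .....F
  ......
  .....F
  ....FT

......
......
.....F
......
.....F
....FT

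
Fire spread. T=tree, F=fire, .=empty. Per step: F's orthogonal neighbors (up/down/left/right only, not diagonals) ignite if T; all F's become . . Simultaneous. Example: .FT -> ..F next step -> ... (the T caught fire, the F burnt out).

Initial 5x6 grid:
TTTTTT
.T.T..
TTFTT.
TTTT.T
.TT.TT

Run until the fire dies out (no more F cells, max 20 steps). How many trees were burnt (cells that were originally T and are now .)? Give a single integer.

Step 1: +3 fires, +1 burnt (F count now 3)
Step 2: +7 fires, +3 burnt (F count now 7)
Step 3: +4 fires, +7 burnt (F count now 4)
Step 4: +3 fires, +4 burnt (F count now 3)
Step 5: +1 fires, +3 burnt (F count now 1)
Step 6: +0 fires, +1 burnt (F count now 0)
Fire out after step 6
Initially T: 21, now '.': 27
Total burnt (originally-T cells now '.'): 18

Answer: 18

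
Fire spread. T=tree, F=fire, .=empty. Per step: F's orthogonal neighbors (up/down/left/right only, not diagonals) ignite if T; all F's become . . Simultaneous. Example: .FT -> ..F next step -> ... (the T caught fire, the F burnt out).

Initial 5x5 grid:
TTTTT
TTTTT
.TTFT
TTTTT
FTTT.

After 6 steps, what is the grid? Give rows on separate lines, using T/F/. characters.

Step 1: 6 trees catch fire, 2 burn out
  TTTTT
  TTTFT
  .TF.F
  FTTFT
  .FTT.
Step 2: 9 trees catch fire, 6 burn out
  TTTFT
  TTF.F
  .F...
  .FF.F
  ..FF.
Step 3: 3 trees catch fire, 9 burn out
  TTF.F
  TF...
  .....
  .....
  .....
Step 4: 2 trees catch fire, 3 burn out
  TF...
  F....
  .....
  .....
  .....
Step 5: 1 trees catch fire, 2 burn out
  F....
  .....
  .....
  .....
  .....
Step 6: 0 trees catch fire, 1 burn out
  .....
  .....
  .....
  .....
  .....

.....
.....
.....
.....
.....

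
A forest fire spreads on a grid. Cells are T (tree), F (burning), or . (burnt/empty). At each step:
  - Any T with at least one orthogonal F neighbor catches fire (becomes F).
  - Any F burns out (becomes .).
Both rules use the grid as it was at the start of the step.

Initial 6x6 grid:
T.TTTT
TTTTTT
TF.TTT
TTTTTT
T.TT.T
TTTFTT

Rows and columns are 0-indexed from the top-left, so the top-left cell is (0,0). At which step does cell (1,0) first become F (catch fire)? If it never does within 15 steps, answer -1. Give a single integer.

Step 1: cell (1,0)='T' (+6 fires, +2 burnt)
Step 2: cell (1,0)='F' (+8 fires, +6 burnt)
  -> target ignites at step 2
Step 3: cell (1,0)='.' (+8 fires, +8 burnt)
Step 4: cell (1,0)='.' (+4 fires, +8 burnt)
Step 5: cell (1,0)='.' (+3 fires, +4 burnt)
Step 6: cell (1,0)='.' (+1 fires, +3 burnt)
Step 7: cell (1,0)='.' (+0 fires, +1 burnt)
  fire out at step 7

2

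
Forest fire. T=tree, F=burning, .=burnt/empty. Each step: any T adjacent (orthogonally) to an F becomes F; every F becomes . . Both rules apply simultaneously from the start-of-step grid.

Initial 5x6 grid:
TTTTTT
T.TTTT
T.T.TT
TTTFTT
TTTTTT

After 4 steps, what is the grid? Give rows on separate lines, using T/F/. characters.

Step 1: 3 trees catch fire, 1 burn out
  TTTTTT
  T.TTTT
  T.T.TT
  TTF.FT
  TTTFTT
Step 2: 6 trees catch fire, 3 burn out
  TTTTTT
  T.TTTT
  T.F.FT
  TF...F
  TTF.FT
Step 3: 6 trees catch fire, 6 burn out
  TTTTTT
  T.FTFT
  T....F
  F.....
  TF...F
Step 4: 6 trees catch fire, 6 burn out
  TTFTFT
  T..F.F
  F.....
  ......
  F.....

TTFTFT
T..F.F
F.....
......
F.....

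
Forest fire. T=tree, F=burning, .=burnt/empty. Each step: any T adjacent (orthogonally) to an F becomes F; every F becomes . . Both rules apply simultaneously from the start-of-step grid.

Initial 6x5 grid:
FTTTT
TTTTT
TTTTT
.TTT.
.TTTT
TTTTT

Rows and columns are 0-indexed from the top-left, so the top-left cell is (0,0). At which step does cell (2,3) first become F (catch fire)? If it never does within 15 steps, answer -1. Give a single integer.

Step 1: cell (2,3)='T' (+2 fires, +1 burnt)
Step 2: cell (2,3)='T' (+3 fires, +2 burnt)
Step 3: cell (2,3)='T' (+3 fires, +3 burnt)
Step 4: cell (2,3)='T' (+4 fires, +3 burnt)
Step 5: cell (2,3)='F' (+4 fires, +4 burnt)
  -> target ignites at step 5
Step 6: cell (2,3)='.' (+4 fires, +4 burnt)
Step 7: cell (2,3)='.' (+3 fires, +4 burnt)
Step 8: cell (2,3)='.' (+2 fires, +3 burnt)
Step 9: cell (2,3)='.' (+1 fires, +2 burnt)
Step 10: cell (2,3)='.' (+0 fires, +1 burnt)
  fire out at step 10

5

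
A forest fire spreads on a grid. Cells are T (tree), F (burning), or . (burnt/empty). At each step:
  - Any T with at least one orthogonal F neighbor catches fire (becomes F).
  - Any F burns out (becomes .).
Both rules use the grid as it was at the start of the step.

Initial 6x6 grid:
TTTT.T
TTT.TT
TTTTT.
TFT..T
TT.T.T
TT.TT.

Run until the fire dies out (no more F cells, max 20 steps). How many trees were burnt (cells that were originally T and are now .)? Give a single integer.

Step 1: +4 fires, +1 burnt (F count now 4)
Step 2: +5 fires, +4 burnt (F count now 5)
Step 3: +5 fires, +5 burnt (F count now 5)
Step 4: +3 fires, +5 burnt (F count now 3)
Step 5: +2 fires, +3 burnt (F count now 2)
Step 6: +1 fires, +2 burnt (F count now 1)
Step 7: +1 fires, +1 burnt (F count now 1)
Step 8: +0 fires, +1 burnt (F count now 0)
Fire out after step 8
Initially T: 26, now '.': 31
Total burnt (originally-T cells now '.'): 21

Answer: 21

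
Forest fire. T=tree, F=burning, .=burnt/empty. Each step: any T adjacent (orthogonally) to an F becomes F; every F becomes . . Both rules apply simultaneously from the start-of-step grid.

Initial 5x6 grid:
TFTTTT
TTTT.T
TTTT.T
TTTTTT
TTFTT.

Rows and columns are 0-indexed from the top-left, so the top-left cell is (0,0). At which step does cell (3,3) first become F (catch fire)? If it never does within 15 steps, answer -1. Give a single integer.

Step 1: cell (3,3)='T' (+6 fires, +2 burnt)
Step 2: cell (3,3)='F' (+9 fires, +6 burnt)
  -> target ignites at step 2
Step 3: cell (3,3)='.' (+6 fires, +9 burnt)
Step 4: cell (3,3)='.' (+2 fires, +6 burnt)
Step 5: cell (3,3)='.' (+2 fires, +2 burnt)
Step 6: cell (3,3)='.' (+0 fires, +2 burnt)
  fire out at step 6

2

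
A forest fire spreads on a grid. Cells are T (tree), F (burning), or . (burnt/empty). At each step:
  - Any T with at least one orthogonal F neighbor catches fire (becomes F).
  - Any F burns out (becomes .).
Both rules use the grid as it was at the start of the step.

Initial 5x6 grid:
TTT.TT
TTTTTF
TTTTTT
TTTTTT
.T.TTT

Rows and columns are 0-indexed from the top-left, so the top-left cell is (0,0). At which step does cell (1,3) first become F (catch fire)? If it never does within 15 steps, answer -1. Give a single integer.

Step 1: cell (1,3)='T' (+3 fires, +1 burnt)
Step 2: cell (1,3)='F' (+4 fires, +3 burnt)
  -> target ignites at step 2
Step 3: cell (1,3)='.' (+4 fires, +4 burnt)
Step 4: cell (1,3)='.' (+5 fires, +4 burnt)
Step 5: cell (1,3)='.' (+5 fires, +5 burnt)
Step 6: cell (1,3)='.' (+3 fires, +5 burnt)
Step 7: cell (1,3)='.' (+2 fires, +3 burnt)
Step 8: cell (1,3)='.' (+0 fires, +2 burnt)
  fire out at step 8

2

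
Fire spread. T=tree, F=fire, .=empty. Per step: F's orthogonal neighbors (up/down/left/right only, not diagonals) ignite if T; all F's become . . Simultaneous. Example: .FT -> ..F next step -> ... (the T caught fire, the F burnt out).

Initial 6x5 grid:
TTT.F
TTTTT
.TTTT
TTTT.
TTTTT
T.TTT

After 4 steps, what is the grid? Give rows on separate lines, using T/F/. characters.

Step 1: 1 trees catch fire, 1 burn out
  TTT..
  TTTTF
  .TTTT
  TTTT.
  TTTTT
  T.TTT
Step 2: 2 trees catch fire, 1 burn out
  TTT..
  TTTF.
  .TTTF
  TTTT.
  TTTTT
  T.TTT
Step 3: 2 trees catch fire, 2 burn out
  TTT..
  TTF..
  .TTF.
  TTTT.
  TTTTT
  T.TTT
Step 4: 4 trees catch fire, 2 burn out
  TTF..
  TF...
  .TF..
  TTTF.
  TTTTT
  T.TTT

TTF..
TF...
.TF..
TTTF.
TTTTT
T.TTT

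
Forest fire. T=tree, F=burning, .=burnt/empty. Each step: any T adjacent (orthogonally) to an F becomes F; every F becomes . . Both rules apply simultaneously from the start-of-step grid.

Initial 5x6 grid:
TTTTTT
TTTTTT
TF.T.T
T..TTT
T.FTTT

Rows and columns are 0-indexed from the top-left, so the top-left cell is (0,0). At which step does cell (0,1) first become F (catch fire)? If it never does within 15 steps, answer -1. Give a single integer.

Step 1: cell (0,1)='T' (+3 fires, +2 burnt)
Step 2: cell (0,1)='F' (+6 fires, +3 burnt)
  -> target ignites at step 2
Step 3: cell (0,1)='.' (+7 fires, +6 burnt)
Step 4: cell (0,1)='.' (+3 fires, +7 burnt)
Step 5: cell (0,1)='.' (+3 fires, +3 burnt)
Step 6: cell (0,1)='.' (+1 fires, +3 burnt)
Step 7: cell (0,1)='.' (+0 fires, +1 burnt)
  fire out at step 7

2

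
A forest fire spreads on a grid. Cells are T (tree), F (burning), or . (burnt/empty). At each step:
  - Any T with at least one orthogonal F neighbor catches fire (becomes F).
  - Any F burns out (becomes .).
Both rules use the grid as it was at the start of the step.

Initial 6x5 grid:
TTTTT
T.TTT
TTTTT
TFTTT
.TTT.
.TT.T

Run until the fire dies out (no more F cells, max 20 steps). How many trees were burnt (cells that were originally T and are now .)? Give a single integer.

Answer: 23

Derivation:
Step 1: +4 fires, +1 burnt (F count now 4)
Step 2: +5 fires, +4 burnt (F count now 5)
Step 3: +6 fires, +5 burnt (F count now 6)
Step 4: +4 fires, +6 burnt (F count now 4)
Step 5: +3 fires, +4 burnt (F count now 3)
Step 6: +1 fires, +3 burnt (F count now 1)
Step 7: +0 fires, +1 burnt (F count now 0)
Fire out after step 7
Initially T: 24, now '.': 29
Total burnt (originally-T cells now '.'): 23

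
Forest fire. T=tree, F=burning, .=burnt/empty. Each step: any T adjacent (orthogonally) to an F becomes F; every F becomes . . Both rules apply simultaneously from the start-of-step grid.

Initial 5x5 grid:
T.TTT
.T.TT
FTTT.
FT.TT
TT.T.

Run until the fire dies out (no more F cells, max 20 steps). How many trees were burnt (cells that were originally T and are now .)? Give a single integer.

Answer: 15

Derivation:
Step 1: +3 fires, +2 burnt (F count now 3)
Step 2: +3 fires, +3 burnt (F count now 3)
Step 3: +1 fires, +3 burnt (F count now 1)
Step 4: +2 fires, +1 burnt (F count now 2)
Step 5: +4 fires, +2 burnt (F count now 4)
Step 6: +2 fires, +4 burnt (F count now 2)
Step 7: +0 fires, +2 burnt (F count now 0)
Fire out after step 7
Initially T: 16, now '.': 24
Total burnt (originally-T cells now '.'): 15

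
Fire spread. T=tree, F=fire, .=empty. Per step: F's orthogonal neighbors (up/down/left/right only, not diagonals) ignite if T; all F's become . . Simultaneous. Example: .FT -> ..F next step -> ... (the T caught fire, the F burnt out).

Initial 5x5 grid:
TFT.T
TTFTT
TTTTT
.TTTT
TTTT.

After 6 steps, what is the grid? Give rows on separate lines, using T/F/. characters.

Step 1: 5 trees catch fire, 2 burn out
  F.F.T
  TF.FT
  TTFTT
  .TTTT
  TTTT.
Step 2: 5 trees catch fire, 5 burn out
  ....T
  F...F
  TF.FT
  .TFTT
  TTTT.
Step 3: 6 trees catch fire, 5 burn out
  ....F
  .....
  F...F
  .F.FT
  TTFT.
Step 4: 3 trees catch fire, 6 burn out
  .....
  .....
  .....
  ....F
  TF.F.
Step 5: 1 trees catch fire, 3 burn out
  .....
  .....
  .....
  .....
  F....
Step 6: 0 trees catch fire, 1 burn out
  .....
  .....
  .....
  .....
  .....

.....
.....
.....
.....
.....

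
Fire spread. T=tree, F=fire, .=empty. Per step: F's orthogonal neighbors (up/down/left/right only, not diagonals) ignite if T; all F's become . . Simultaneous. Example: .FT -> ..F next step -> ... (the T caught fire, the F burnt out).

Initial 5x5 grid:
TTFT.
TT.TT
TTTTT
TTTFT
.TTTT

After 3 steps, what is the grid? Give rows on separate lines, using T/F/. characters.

Step 1: 6 trees catch fire, 2 burn out
  TF.F.
  TT.TT
  TTTFT
  TTF.F
  .TTFT
Step 2: 8 trees catch fire, 6 burn out
  F....
  TF.FT
  TTF.F
  TF...
  .TF.F
Step 3: 5 trees catch fire, 8 burn out
  .....
  F...F
  TF...
  F....
  .F...

.....
F...F
TF...
F....
.F...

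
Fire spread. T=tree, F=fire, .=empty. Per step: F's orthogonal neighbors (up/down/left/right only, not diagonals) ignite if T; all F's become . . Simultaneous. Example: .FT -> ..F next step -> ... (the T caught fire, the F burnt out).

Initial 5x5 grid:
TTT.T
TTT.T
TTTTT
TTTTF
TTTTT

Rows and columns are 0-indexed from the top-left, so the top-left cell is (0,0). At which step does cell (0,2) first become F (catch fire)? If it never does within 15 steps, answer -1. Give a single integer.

Step 1: cell (0,2)='T' (+3 fires, +1 burnt)
Step 2: cell (0,2)='T' (+4 fires, +3 burnt)
Step 3: cell (0,2)='T' (+4 fires, +4 burnt)
Step 4: cell (0,2)='T' (+4 fires, +4 burnt)
Step 5: cell (0,2)='F' (+4 fires, +4 burnt)
  -> target ignites at step 5
Step 6: cell (0,2)='.' (+2 fires, +4 burnt)
Step 7: cell (0,2)='.' (+1 fires, +2 burnt)
Step 8: cell (0,2)='.' (+0 fires, +1 burnt)
  fire out at step 8

5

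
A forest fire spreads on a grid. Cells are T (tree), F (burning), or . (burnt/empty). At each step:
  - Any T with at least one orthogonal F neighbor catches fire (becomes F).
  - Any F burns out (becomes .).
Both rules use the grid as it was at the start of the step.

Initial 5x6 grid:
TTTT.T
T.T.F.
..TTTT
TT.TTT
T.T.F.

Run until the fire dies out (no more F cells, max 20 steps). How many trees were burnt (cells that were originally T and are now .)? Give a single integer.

Step 1: +2 fires, +2 burnt (F count now 2)
Step 2: +4 fires, +2 burnt (F count now 4)
Step 3: +1 fires, +4 burnt (F count now 1)
Step 4: +1 fires, +1 burnt (F count now 1)
Step 5: +1 fires, +1 burnt (F count now 1)
Step 6: +2 fires, +1 burnt (F count now 2)
Step 7: +1 fires, +2 burnt (F count now 1)
Step 8: +1 fires, +1 burnt (F count now 1)
Step 9: +0 fires, +1 burnt (F count now 0)
Fire out after step 9
Initially T: 18, now '.': 25
Total burnt (originally-T cells now '.'): 13

Answer: 13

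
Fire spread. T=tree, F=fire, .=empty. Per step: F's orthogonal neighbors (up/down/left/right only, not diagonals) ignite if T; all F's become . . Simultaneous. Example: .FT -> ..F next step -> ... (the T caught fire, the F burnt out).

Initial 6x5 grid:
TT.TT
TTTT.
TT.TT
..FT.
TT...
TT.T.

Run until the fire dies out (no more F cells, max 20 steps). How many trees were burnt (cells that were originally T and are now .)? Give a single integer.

Step 1: +1 fires, +1 burnt (F count now 1)
Step 2: +1 fires, +1 burnt (F count now 1)
Step 3: +2 fires, +1 burnt (F count now 2)
Step 4: +2 fires, +2 burnt (F count now 2)
Step 5: +2 fires, +2 burnt (F count now 2)
Step 6: +3 fires, +2 burnt (F count now 3)
Step 7: +2 fires, +3 burnt (F count now 2)
Step 8: +0 fires, +2 burnt (F count now 0)
Fire out after step 8
Initially T: 18, now '.': 25
Total burnt (originally-T cells now '.'): 13

Answer: 13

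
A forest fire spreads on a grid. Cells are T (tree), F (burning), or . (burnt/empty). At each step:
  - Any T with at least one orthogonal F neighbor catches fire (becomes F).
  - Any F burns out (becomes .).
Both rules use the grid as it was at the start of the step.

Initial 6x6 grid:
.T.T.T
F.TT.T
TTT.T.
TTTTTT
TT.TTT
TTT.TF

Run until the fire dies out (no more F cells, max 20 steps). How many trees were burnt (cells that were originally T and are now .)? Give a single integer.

Answer: 22

Derivation:
Step 1: +3 fires, +2 burnt (F count now 3)
Step 2: +4 fires, +3 burnt (F count now 4)
Step 3: +5 fires, +4 burnt (F count now 5)
Step 4: +6 fires, +5 burnt (F count now 6)
Step 5: +2 fires, +6 burnt (F count now 2)
Step 6: +2 fires, +2 burnt (F count now 2)
Step 7: +0 fires, +2 burnt (F count now 0)
Fire out after step 7
Initially T: 25, now '.': 33
Total burnt (originally-T cells now '.'): 22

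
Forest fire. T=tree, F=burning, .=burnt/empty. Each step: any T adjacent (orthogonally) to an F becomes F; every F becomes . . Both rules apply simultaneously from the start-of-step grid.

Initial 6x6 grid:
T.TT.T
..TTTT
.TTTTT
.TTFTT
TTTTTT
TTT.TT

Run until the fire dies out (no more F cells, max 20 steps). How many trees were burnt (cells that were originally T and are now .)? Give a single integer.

Step 1: +4 fires, +1 burnt (F count now 4)
Step 2: +7 fires, +4 burnt (F count now 7)
Step 3: +9 fires, +7 burnt (F count now 9)
Step 4: +5 fires, +9 burnt (F count now 5)
Step 5: +2 fires, +5 burnt (F count now 2)
Step 6: +0 fires, +2 burnt (F count now 0)
Fire out after step 6
Initially T: 28, now '.': 35
Total burnt (originally-T cells now '.'): 27

Answer: 27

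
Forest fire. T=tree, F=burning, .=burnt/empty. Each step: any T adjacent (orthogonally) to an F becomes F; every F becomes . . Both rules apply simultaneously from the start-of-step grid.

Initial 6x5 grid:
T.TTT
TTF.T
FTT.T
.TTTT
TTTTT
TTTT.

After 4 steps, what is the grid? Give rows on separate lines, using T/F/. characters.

Step 1: 5 trees catch fire, 2 burn out
  T.FTT
  FF..T
  .FF.T
  .TTTT
  TTTTT
  TTTT.
Step 2: 4 trees catch fire, 5 burn out
  F..FT
  ....T
  ....T
  .FFTT
  TTTTT
  TTTT.
Step 3: 4 trees catch fire, 4 burn out
  ....F
  ....T
  ....T
  ...FT
  TFFTT
  TTTT.
Step 4: 6 trees catch fire, 4 burn out
  .....
  ....F
  ....T
  ....F
  F..FT
  TFFT.

.....
....F
....T
....F
F..FT
TFFT.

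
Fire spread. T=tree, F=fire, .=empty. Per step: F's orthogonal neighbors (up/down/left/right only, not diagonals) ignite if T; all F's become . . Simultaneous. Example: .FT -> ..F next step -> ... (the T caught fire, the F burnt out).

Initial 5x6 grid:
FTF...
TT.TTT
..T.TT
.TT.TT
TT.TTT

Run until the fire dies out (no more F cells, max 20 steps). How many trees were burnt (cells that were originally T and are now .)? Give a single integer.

Step 1: +2 fires, +2 burnt (F count now 2)
Step 2: +1 fires, +2 burnt (F count now 1)
Step 3: +0 fires, +1 burnt (F count now 0)
Fire out after step 3
Initially T: 18, now '.': 15
Total burnt (originally-T cells now '.'): 3

Answer: 3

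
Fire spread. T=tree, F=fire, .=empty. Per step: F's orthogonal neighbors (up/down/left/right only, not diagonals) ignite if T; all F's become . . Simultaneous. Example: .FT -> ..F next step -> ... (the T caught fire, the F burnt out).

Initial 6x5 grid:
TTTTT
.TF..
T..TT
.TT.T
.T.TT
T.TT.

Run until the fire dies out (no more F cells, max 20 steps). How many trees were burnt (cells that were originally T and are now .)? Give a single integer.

Answer: 6

Derivation:
Step 1: +2 fires, +1 burnt (F count now 2)
Step 2: +2 fires, +2 burnt (F count now 2)
Step 3: +2 fires, +2 burnt (F count now 2)
Step 4: +0 fires, +2 burnt (F count now 0)
Fire out after step 4
Initially T: 18, now '.': 18
Total burnt (originally-T cells now '.'): 6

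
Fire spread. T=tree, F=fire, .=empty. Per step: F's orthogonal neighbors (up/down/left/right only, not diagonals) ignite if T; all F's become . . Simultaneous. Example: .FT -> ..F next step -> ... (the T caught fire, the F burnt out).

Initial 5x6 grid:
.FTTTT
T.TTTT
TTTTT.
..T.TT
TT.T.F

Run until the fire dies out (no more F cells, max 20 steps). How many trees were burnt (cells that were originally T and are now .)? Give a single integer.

Step 1: +2 fires, +2 burnt (F count now 2)
Step 2: +3 fires, +2 burnt (F count now 3)
Step 3: +4 fires, +3 burnt (F count now 4)
Step 4: +5 fires, +4 burnt (F count now 5)
Step 5: +2 fires, +5 burnt (F count now 2)
Step 6: +1 fires, +2 burnt (F count now 1)
Step 7: +0 fires, +1 burnt (F count now 0)
Fire out after step 7
Initially T: 20, now '.': 27
Total burnt (originally-T cells now '.'): 17

Answer: 17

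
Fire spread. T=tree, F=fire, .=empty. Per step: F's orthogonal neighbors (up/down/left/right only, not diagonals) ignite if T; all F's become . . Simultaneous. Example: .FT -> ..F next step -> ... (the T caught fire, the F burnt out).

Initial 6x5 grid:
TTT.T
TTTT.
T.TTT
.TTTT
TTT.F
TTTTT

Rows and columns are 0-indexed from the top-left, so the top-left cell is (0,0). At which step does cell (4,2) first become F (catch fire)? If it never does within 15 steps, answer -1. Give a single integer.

Step 1: cell (4,2)='T' (+2 fires, +1 burnt)
Step 2: cell (4,2)='T' (+3 fires, +2 burnt)
Step 3: cell (4,2)='T' (+3 fires, +3 burnt)
Step 4: cell (4,2)='F' (+5 fires, +3 burnt)
  -> target ignites at step 4
Step 5: cell (4,2)='.' (+3 fires, +5 burnt)
Step 6: cell (4,2)='.' (+3 fires, +3 burnt)
Step 7: cell (4,2)='.' (+2 fires, +3 burnt)
Step 8: cell (4,2)='.' (+2 fires, +2 burnt)
Step 9: cell (4,2)='.' (+0 fires, +2 burnt)
  fire out at step 9

4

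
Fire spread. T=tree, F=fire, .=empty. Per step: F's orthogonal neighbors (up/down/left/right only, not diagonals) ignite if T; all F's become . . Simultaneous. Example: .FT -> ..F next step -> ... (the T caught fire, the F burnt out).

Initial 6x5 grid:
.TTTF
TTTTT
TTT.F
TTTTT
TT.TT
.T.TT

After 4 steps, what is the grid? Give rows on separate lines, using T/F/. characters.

Step 1: 3 trees catch fire, 2 burn out
  .TTF.
  TTTTF
  TTT..
  TTTTF
  TT.TT
  .T.TT
Step 2: 4 trees catch fire, 3 burn out
  .TF..
  TTTF.
  TTT..
  TTTF.
  TT.TF
  .T.TT
Step 3: 5 trees catch fire, 4 burn out
  .F...
  TTF..
  TTT..
  TTF..
  TT.F.
  .T.TF
Step 4: 4 trees catch fire, 5 burn out
  .....
  TF...
  TTF..
  TF...
  TT...
  .T.F.

.....
TF...
TTF..
TF...
TT...
.T.F.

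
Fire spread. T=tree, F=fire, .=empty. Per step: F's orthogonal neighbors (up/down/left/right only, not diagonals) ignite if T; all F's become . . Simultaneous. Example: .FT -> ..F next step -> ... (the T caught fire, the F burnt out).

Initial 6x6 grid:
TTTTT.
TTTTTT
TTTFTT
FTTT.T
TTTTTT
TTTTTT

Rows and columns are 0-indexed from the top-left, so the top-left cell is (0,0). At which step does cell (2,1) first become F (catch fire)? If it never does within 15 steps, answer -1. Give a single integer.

Step 1: cell (2,1)='T' (+7 fires, +2 burnt)
Step 2: cell (2,1)='F' (+10 fires, +7 burnt)
  -> target ignites at step 2
Step 3: cell (2,1)='.' (+10 fires, +10 burnt)
Step 4: cell (2,1)='.' (+4 fires, +10 burnt)
Step 5: cell (2,1)='.' (+1 fires, +4 burnt)
Step 6: cell (2,1)='.' (+0 fires, +1 burnt)
  fire out at step 6

2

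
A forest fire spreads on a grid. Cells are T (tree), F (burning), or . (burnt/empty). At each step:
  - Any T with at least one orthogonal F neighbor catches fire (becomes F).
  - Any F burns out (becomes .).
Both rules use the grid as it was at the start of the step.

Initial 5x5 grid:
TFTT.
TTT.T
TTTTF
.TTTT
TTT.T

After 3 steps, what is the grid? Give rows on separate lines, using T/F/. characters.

Step 1: 6 trees catch fire, 2 burn out
  F.FT.
  TFT.F
  TTTF.
  .TTTF
  TTT.T
Step 2: 7 trees catch fire, 6 burn out
  ...F.
  F.F..
  TFF..
  .TTF.
  TTT.F
Step 3: 3 trees catch fire, 7 burn out
  .....
  .....
  F....
  .FF..
  TTT..

.....
.....
F....
.FF..
TTT..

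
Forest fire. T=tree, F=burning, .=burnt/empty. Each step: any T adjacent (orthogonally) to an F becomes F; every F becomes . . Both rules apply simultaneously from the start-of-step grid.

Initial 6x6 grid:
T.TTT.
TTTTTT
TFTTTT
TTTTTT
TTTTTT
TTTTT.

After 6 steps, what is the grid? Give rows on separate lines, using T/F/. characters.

Step 1: 4 trees catch fire, 1 burn out
  T.TTT.
  TFTTTT
  F.FTTT
  TFTTTT
  TTTTTT
  TTTTT.
Step 2: 6 trees catch fire, 4 burn out
  T.TTT.
  F.FTTT
  ...FTT
  F.FTTT
  TFTTTT
  TTTTT.
Step 3: 8 trees catch fire, 6 burn out
  F.FTT.
  ...FTT
  ....FT
  ...FTT
  F.FTTT
  TFTTT.
Step 4: 7 trees catch fire, 8 burn out
  ...FT.
  ....FT
  .....F
  ....FT
  ...FTT
  F.FTT.
Step 5: 5 trees catch fire, 7 burn out
  ....F.
  .....F
  ......
  .....F
  ....FT
  ...FT.
Step 6: 2 trees catch fire, 5 burn out
  ......
  ......
  ......
  ......
  .....F
  ....F.

......
......
......
......
.....F
....F.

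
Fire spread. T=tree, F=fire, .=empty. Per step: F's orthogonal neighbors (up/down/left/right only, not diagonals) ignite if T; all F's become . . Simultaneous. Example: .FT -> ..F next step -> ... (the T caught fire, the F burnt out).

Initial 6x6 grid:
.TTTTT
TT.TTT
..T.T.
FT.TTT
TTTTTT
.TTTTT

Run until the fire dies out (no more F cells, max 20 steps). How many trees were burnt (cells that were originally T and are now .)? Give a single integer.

Step 1: +2 fires, +1 burnt (F count now 2)
Step 2: +1 fires, +2 burnt (F count now 1)
Step 3: +2 fires, +1 burnt (F count now 2)
Step 4: +2 fires, +2 burnt (F count now 2)
Step 5: +3 fires, +2 burnt (F count now 3)
Step 6: +3 fires, +3 burnt (F count now 3)
Step 7: +3 fires, +3 burnt (F count now 3)
Step 8: +1 fires, +3 burnt (F count now 1)
Step 9: +3 fires, +1 burnt (F count now 3)
Step 10: +2 fires, +3 burnt (F count now 2)
Step 11: +1 fires, +2 burnt (F count now 1)
Step 12: +1 fires, +1 burnt (F count now 1)
Step 13: +1 fires, +1 burnt (F count now 1)
Step 14: +1 fires, +1 burnt (F count now 1)
Step 15: +0 fires, +1 burnt (F count now 0)
Fire out after step 15
Initially T: 27, now '.': 35
Total burnt (originally-T cells now '.'): 26

Answer: 26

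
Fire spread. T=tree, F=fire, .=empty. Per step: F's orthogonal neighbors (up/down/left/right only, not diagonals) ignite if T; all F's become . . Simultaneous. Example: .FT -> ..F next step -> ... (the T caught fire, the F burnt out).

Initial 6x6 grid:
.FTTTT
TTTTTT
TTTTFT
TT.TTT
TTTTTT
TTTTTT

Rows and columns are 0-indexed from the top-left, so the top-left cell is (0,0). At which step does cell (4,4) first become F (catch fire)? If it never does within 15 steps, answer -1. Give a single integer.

Step 1: cell (4,4)='T' (+6 fires, +2 burnt)
Step 2: cell (4,4)='F' (+11 fires, +6 burnt)
  -> target ignites at step 2
Step 3: cell (4,4)='.' (+6 fires, +11 burnt)
Step 4: cell (4,4)='.' (+5 fires, +6 burnt)
Step 5: cell (4,4)='.' (+3 fires, +5 burnt)
Step 6: cell (4,4)='.' (+1 fires, +3 burnt)
Step 7: cell (4,4)='.' (+0 fires, +1 burnt)
  fire out at step 7

2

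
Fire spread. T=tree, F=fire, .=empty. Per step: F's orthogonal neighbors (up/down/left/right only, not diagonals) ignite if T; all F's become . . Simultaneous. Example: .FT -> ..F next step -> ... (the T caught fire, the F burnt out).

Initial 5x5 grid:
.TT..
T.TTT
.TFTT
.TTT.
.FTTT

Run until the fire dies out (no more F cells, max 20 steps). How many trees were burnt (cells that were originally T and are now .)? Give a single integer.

Answer: 14

Derivation:
Step 1: +6 fires, +2 burnt (F count now 6)
Step 2: +5 fires, +6 burnt (F count now 5)
Step 3: +3 fires, +5 burnt (F count now 3)
Step 4: +0 fires, +3 burnt (F count now 0)
Fire out after step 4
Initially T: 15, now '.': 24
Total burnt (originally-T cells now '.'): 14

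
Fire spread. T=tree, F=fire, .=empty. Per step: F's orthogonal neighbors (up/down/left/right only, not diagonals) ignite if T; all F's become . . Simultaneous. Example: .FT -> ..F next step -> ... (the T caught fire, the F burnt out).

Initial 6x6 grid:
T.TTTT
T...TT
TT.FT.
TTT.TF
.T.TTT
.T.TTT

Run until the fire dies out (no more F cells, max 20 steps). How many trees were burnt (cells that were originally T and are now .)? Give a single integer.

Answer: 14

Derivation:
Step 1: +3 fires, +2 burnt (F count now 3)
Step 2: +3 fires, +3 burnt (F count now 3)
Step 3: +4 fires, +3 burnt (F count now 4)
Step 4: +3 fires, +4 burnt (F count now 3)
Step 5: +1 fires, +3 burnt (F count now 1)
Step 6: +0 fires, +1 burnt (F count now 0)
Fire out after step 6
Initially T: 23, now '.': 27
Total burnt (originally-T cells now '.'): 14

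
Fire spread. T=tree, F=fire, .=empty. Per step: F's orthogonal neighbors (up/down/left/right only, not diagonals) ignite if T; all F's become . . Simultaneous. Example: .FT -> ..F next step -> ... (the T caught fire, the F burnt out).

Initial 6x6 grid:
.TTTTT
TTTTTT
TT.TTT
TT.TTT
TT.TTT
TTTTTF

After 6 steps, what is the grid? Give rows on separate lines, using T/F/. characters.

Step 1: 2 trees catch fire, 1 burn out
  .TTTTT
  TTTTTT
  TT.TTT
  TT.TTT
  TT.TTF
  TTTTF.
Step 2: 3 trees catch fire, 2 burn out
  .TTTTT
  TTTTTT
  TT.TTT
  TT.TTF
  TT.TF.
  TTTF..
Step 3: 4 trees catch fire, 3 burn out
  .TTTTT
  TTTTTT
  TT.TTF
  TT.TF.
  TT.F..
  TTF...
Step 4: 4 trees catch fire, 4 burn out
  .TTTTT
  TTTTTF
  TT.TF.
  TT.F..
  TT....
  TF....
Step 5: 5 trees catch fire, 4 burn out
  .TTTTF
  TTTTF.
  TT.F..
  TT....
  TF....
  F.....
Step 6: 4 trees catch fire, 5 burn out
  .TTTF.
  TTTF..
  TT....
  TF....
  F.....
  ......

.TTTF.
TTTF..
TT....
TF....
F.....
......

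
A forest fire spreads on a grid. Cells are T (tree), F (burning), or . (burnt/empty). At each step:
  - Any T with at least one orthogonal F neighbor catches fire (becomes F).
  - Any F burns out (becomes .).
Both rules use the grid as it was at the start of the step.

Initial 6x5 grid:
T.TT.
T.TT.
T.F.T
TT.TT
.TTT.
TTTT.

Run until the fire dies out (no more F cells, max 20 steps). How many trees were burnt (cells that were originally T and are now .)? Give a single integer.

Step 1: +1 fires, +1 burnt (F count now 1)
Step 2: +2 fires, +1 burnt (F count now 2)
Step 3: +1 fires, +2 burnt (F count now 1)
Step 4: +0 fires, +1 burnt (F count now 0)
Fire out after step 4
Initially T: 19, now '.': 15
Total burnt (originally-T cells now '.'): 4

Answer: 4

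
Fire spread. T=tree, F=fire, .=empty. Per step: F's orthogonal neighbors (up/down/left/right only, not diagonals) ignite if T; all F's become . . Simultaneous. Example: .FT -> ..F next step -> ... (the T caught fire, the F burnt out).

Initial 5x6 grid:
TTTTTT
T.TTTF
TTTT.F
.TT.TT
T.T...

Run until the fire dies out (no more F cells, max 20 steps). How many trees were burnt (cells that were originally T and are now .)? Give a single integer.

Step 1: +3 fires, +2 burnt (F count now 3)
Step 2: +3 fires, +3 burnt (F count now 3)
Step 3: +3 fires, +3 burnt (F count now 3)
Step 4: +2 fires, +3 burnt (F count now 2)
Step 5: +3 fires, +2 burnt (F count now 3)
Step 6: +4 fires, +3 burnt (F count now 4)
Step 7: +1 fires, +4 burnt (F count now 1)
Step 8: +0 fires, +1 burnt (F count now 0)
Fire out after step 8
Initially T: 20, now '.': 29
Total burnt (originally-T cells now '.'): 19

Answer: 19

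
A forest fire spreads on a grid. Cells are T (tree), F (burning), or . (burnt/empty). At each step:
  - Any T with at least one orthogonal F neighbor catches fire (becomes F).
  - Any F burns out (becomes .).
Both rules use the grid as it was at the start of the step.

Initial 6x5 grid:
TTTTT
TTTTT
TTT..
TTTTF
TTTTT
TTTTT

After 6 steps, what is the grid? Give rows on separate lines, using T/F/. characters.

Step 1: 2 trees catch fire, 1 burn out
  TTTTT
  TTTTT
  TTT..
  TTTF.
  TTTTF
  TTTTT
Step 2: 3 trees catch fire, 2 burn out
  TTTTT
  TTTTT
  TTT..
  TTF..
  TTTF.
  TTTTF
Step 3: 4 trees catch fire, 3 burn out
  TTTTT
  TTTTT
  TTF..
  TF...
  TTF..
  TTTF.
Step 4: 5 trees catch fire, 4 burn out
  TTTTT
  TTFTT
  TF...
  F....
  TF...
  TTF..
Step 5: 6 trees catch fire, 5 burn out
  TTFTT
  TF.FT
  F....
  .....
  F....
  TF...
Step 6: 5 trees catch fire, 6 burn out
  TF.FT
  F...F
  .....
  .....
  .....
  F....

TF.FT
F...F
.....
.....
.....
F....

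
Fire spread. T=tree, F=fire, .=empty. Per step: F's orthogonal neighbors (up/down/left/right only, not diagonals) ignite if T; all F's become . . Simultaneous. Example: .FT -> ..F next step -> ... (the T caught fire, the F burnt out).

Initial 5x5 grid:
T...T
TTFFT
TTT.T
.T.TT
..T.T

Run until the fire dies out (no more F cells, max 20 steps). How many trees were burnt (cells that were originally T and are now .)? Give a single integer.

Answer: 13

Derivation:
Step 1: +3 fires, +2 burnt (F count now 3)
Step 2: +4 fires, +3 burnt (F count now 4)
Step 3: +4 fires, +4 burnt (F count now 4)
Step 4: +2 fires, +4 burnt (F count now 2)
Step 5: +0 fires, +2 burnt (F count now 0)
Fire out after step 5
Initially T: 14, now '.': 24
Total burnt (originally-T cells now '.'): 13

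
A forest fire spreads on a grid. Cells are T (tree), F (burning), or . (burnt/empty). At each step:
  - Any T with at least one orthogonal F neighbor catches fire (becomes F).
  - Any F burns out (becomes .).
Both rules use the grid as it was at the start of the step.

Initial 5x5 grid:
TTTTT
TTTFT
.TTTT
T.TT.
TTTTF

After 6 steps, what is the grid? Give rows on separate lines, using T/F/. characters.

Step 1: 5 trees catch fire, 2 burn out
  TTTFT
  TTF.F
  .TTFT
  T.TT.
  TTTF.
Step 2: 7 trees catch fire, 5 burn out
  TTF.F
  TF...
  .TF.F
  T.TF.
  TTF..
Step 3: 5 trees catch fire, 7 burn out
  TF...
  F....
  .F...
  T.F..
  TF...
Step 4: 2 trees catch fire, 5 burn out
  F....
  .....
  .....
  T....
  F....
Step 5: 1 trees catch fire, 2 burn out
  .....
  .....
  .....
  F....
  .....
Step 6: 0 trees catch fire, 1 burn out
  .....
  .....
  .....
  .....
  .....

.....
.....
.....
.....
.....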